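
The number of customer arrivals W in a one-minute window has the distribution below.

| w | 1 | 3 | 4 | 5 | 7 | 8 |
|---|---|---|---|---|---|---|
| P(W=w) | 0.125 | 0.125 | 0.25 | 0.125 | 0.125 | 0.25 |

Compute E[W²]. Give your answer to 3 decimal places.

E[W²] = (1)²(0.125) + (3)²(0.125) + (4)²(0.25) + (5)²(0.125) + (7)²(0.125) + (8)²(0.25) = 30.5

30.500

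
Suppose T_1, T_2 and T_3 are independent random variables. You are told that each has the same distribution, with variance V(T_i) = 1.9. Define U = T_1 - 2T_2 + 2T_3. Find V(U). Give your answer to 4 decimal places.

By independence, V(U) = (1)²V(T_1) + (-2)²V(T_2) + (2)²V(T_3)
= (1)²·1.9 + (-2)²·1.9 + (2)²·1.9 = 17.1

17.1000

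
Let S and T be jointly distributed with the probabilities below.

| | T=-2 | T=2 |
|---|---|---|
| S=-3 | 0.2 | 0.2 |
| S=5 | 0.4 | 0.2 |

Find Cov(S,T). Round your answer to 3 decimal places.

E[S] = 1.8,  E[T] = -0.4
E[ST] = -2
Cov(S,T) = E[ST] − E[S]E[T] = -2 − (1.8)(-0.4) = -1.28

-1.280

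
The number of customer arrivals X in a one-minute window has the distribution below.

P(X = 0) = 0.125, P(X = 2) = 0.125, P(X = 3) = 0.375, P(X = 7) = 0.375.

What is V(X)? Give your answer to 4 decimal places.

E[X] = (0)(0.125) + (2)(0.125) + (3)(0.375) + (7)(0.375) = 4
E[X²] = (0)²(0.125) + (2)²(0.125) + (3)²(0.375) + (7)²(0.375) = 22.25
V(X) = E[X²] − (E[X])² = 22.25 − (4)² = 6.25

6.2500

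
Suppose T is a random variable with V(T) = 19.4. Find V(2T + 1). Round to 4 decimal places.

77.6000

V(2T + 1) = (2)²·V(T) = 4·19.4 = 77.6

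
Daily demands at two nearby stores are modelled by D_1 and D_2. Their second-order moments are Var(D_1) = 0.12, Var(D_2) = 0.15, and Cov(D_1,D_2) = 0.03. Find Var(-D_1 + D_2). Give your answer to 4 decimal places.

0.2100

Var(-D_1 + D_2) = (-1)²·Var(D_1) + (1)²·Var(D_2) + 2·(-1)·(1)·Cov(D_1,D_2)
= 1·0.12 + 1·0.15 + -2·0.03 = 0.21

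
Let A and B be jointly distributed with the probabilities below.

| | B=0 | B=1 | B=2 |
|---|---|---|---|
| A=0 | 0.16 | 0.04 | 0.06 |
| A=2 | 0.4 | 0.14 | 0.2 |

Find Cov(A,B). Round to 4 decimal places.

0.0440

E[A] = 1.48,  E[B] = 0.7
E[AB] = 1.08
Cov(A,B) = E[AB] − E[A]E[B] = 1.08 − (1.48)(0.7) = 0.044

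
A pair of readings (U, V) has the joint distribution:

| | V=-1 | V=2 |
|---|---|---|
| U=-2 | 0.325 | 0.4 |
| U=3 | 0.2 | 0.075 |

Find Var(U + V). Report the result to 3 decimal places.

5.560

E[U] = -0.625,  E[V] = 0.425,  E[UV] = -1.1
Var(U) = 5.375 − (-0.625)² = 4.984375;  Var(V) = 2.425 − (0.425)² = 2.244375
Cov(U,V) = -1.1 − (-0.625)(0.425) = -0.834375
Var(U + V) = (1)²·4.984375 + (1)²·2.244375 + 2·(1)·(1)·-0.834375 = 5.56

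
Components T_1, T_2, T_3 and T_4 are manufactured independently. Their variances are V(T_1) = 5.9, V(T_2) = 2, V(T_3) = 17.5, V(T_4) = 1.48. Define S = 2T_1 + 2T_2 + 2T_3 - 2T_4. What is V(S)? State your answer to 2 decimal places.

107.52

By independence, V(S) = (2)²V(T_1) + (2)²V(T_2) + (2)²V(T_3) + (-2)²V(T_4)
= (2)²·5.9 + (2)²·2 + (2)²·17.5 + (-2)²·1.48 = 107.52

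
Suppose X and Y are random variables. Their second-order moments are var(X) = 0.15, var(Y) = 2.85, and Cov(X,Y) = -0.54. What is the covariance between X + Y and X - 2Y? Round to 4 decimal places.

Cov(X + Y, X - 2Y) = (1)(1)var(X) + (1)(-2)var(Y) + [(1)(-2) + (1)(1)]Cov(X,Y)
= 1·0.15 + -2·2.85 + -1·-0.54 = -5.01

-5.0100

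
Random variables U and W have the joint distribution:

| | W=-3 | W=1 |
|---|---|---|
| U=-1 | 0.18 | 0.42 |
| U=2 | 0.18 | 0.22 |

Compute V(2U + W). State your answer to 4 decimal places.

E[U] = 0.2,  E[W] = -0.44,  E[UW] = -0.52
V(U) = 2.2 − (0.2)² = 2.16;  V(W) = 3.88 − (-0.44)² = 3.6864
Cov(U,W) = -0.52 − (0.2)(-0.44) = -0.432
V(2U + W) = (2)²·2.16 + (1)²·3.6864 + 2·(2)·(1)·-0.432 = 10.5984

10.5984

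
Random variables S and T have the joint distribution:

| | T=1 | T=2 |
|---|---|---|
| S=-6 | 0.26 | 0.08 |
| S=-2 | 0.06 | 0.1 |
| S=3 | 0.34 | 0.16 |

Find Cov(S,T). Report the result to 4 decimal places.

0.0924

E[S] = -0.86,  E[T] = 1.34
E[ST] = -1.06
Cov(S,T) = E[ST] − E[S]E[T] = -1.06 − (-0.86)(1.34) = 0.0924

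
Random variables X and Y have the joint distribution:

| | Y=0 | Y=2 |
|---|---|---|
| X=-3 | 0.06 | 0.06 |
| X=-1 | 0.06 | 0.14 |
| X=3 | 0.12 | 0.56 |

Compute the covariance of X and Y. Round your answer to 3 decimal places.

0.470

E[X] = 1.48,  E[Y] = 1.52
E[XY] = 2.72
Cov(X,Y) = E[XY] − E[X]E[Y] = 2.72 − (1.48)(1.52) = 0.4704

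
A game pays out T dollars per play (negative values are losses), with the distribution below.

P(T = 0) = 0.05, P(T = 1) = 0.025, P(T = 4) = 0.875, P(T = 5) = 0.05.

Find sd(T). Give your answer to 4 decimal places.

E[T] = (0)(0.05) + (1)(0.025) + (4)(0.875) + (5)(0.05) = 3.775
E[T²] = (0)²(0.05) + (1)²(0.025) + (4)²(0.875) + (5)²(0.05) = 15.275
Var(T) = E[T²] − (E[T])² = 15.275 − (3.775)² = 1.024375
sd(T) = √1.024375 ≈ 1.0121

1.0121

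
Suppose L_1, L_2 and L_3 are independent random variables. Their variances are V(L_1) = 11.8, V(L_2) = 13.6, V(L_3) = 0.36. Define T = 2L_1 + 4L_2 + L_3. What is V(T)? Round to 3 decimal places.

265.160

By independence, V(T) = (2)²V(L_1) + (4)²V(L_2) + (1)²V(L_3)
= (2)²·11.8 + (4)²·13.6 + (1)²·0.36 = 265.16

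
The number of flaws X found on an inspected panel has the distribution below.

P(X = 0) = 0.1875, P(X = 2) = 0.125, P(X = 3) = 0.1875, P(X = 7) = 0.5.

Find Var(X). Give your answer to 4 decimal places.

8.0898

E[X] = (0)(0.1875) + (2)(0.125) + (3)(0.1875) + (7)(0.5) = 4.3125
E[X²] = (0)²(0.1875) + (2)²(0.125) + (3)²(0.1875) + (7)²(0.5) = 26.6875
Var(X) = E[X²] − (E[X])² = 26.6875 − (4.3125)² = 8.08984375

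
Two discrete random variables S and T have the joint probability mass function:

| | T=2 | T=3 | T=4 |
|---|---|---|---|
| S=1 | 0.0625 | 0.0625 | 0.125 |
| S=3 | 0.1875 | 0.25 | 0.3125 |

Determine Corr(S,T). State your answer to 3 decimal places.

-0.045

E[S] = 2.5,  E[T] = 3.1875
E[ST] = 7.9375
Cov(S,T) = E[ST] − E[S]E[T] = 7.9375 − (2.5)(3.1875) = -0.03125
V(S) = 0.75,  V(T) = 0.65234375
ρ = -0.03125 / √(0.75·0.65234375) ≈ -0.045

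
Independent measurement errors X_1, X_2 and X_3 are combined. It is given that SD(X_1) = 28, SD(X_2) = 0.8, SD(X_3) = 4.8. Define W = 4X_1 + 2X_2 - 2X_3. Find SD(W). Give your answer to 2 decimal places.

V(X_1) = 784, V(X_2) = 0.64, V(X_3) = 23.04
By independence, V(W) = (4)²V(X_1) + (2)²V(X_2) + (-2)²V(X_3)
= (4)²·784 + (2)²·0.64 + (-2)²·23.04 = 12638.72
SD(W) = √12638.72 ≈ 112.42

112.42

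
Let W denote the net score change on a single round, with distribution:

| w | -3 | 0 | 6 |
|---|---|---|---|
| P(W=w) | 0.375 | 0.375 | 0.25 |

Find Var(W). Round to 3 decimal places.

E[W] = (-3)(0.375) + (0)(0.375) + (6)(0.25) = 0.375
E[W²] = (-3)²(0.375) + (0)²(0.375) + (6)²(0.25) = 12.375
Var(W) = E[W²] − (E[W])² = 12.375 − (0.375)² = 12.234375

12.234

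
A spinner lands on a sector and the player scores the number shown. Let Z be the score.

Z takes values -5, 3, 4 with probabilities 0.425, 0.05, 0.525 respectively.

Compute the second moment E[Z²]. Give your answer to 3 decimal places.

E[Z²] = (-5)²(0.425) + (3)²(0.05) + (4)²(0.525) = 19.475

19.475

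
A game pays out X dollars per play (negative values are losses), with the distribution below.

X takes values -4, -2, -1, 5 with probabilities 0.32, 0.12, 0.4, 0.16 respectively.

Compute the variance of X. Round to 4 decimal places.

8.7456

E[X] = (-4)(0.32) + (-2)(0.12) + (-1)(0.4) + (5)(0.16) = -1.12
E[X²] = (-4)²(0.32) + (-2)²(0.12) + (-1)²(0.4) + (5)²(0.16) = 10
Var(X) = E[X²] − (E[X])² = 10 − (-1.12)² = 8.7456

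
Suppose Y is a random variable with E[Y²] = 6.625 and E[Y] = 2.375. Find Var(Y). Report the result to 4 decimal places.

Var(Y) = 6.625 − (2.375)² = 0.984375

0.9844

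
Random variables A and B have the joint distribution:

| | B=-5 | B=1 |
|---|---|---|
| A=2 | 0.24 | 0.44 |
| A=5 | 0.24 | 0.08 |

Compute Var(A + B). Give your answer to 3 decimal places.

E[A] = 2.96,  E[B] = -1.88,  E[AB] = -7.12
Var(A) = 10.72 − (2.96)² = 1.9584;  Var(B) = 12.52 − (-1.88)² = 8.9856
Cov(A,B) = -7.12 − (2.96)(-1.88) = -1.5552
Var(A + B) = (1)²·1.9584 + (1)²·8.9856 + 2·(1)·(1)·-1.5552 = 7.8336

7.834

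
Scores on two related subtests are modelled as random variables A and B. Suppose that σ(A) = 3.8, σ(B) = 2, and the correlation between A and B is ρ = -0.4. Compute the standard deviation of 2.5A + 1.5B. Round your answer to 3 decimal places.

8.744

V(A) = (3.8)² = 14.44;  V(B) = (2)² = 4
Cov(A,B) = ρ·σ(A)·σ(B) = -0.4·3.8·2 = -3.04
V(2.5A + 1.5B) = (2.5)²·V(A) + (1.5)²·V(B) + 2·(2.5)·(1.5)·Cov(A,B)
= 6.25·14.44 + 2.25·4 + 7.5·-3.04 = 76.45
σ(2.5A + 1.5B) = √76.45 ≈ 8.744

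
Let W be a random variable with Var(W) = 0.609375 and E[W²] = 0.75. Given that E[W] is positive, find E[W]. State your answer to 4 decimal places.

0.3750

(E[W])² = E[W²] − Var(W) = 0.75 − 0.609375 = 0.140625
E[W] = √0.140625 = 0.375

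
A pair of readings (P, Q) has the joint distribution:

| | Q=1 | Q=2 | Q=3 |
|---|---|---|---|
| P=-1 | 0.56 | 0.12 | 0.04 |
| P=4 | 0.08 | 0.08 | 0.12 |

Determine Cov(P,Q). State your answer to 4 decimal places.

E[P] = 0.4,  E[Q] = 1.52
E[PQ] = 1.48
Cov(P,Q) = E[PQ] − E[P]E[Q] = 1.48 − (0.4)(1.52) = 0.872

0.8720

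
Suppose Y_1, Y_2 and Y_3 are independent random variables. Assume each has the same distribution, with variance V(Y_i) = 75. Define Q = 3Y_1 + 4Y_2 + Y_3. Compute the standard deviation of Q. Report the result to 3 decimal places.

By independence, V(Q) = (3)²V(Y_1) + (4)²V(Y_2) + (1)²V(Y_3)
= (3)²·75 + (4)²·75 + (1)²·75 = 1950
SD(Q) = √1950 ≈ 44.159

44.159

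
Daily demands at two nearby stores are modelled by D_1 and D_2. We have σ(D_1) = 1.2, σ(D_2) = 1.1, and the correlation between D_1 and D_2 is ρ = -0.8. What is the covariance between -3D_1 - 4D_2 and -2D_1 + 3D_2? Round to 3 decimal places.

Var(D_1) = (1.2)² = 1.44;  Var(D_2) = (1.1)² = 1.21
Cov(D_1,D_2) = ρ·σ(D_1)·σ(D_2) = -0.8·1.2·1.1 = -1.056
Cov(-3D_1 - 4D_2, -2D_1 + 3D_2) = (-3)(-2)Var(D_1) + (-4)(3)Var(D_2) + [(-3)(3) + (-4)(-2)]Cov(D_1,D_2)
= 6·1.44 + -12·1.21 + -1·-1.056 = -4.824

-4.824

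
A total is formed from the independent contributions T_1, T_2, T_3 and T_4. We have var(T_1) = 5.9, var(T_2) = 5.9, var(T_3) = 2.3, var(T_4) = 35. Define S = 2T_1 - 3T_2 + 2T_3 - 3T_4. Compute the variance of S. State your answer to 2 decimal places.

400.90

By independence, var(S) = (2)²var(T_1) + (-3)²var(T_2) + (2)²var(T_3) + (-3)²var(T_4)
= (2)²·5.9 + (-3)²·5.9 + (2)²·2.3 + (-3)²·35 = 400.9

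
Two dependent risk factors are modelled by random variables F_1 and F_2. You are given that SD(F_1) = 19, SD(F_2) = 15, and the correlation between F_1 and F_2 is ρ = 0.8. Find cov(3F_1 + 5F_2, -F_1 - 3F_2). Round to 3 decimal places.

-7650.000

Var(F_1) = (19)² = 361;  Var(F_2) = (15)² = 225
cov(F_1,F_2) = ρ·SD(F_1)·SD(F_2) = 0.8·19·15 = 228
cov(3F_1 + 5F_2, -F_1 - 3F_2) = (3)(-1)Var(F_1) + (5)(-3)Var(F_2) + [(3)(-3) + (5)(-1)]cov(F_1,F_2)
= -3·361 + -15·225 + -14·228 = -7650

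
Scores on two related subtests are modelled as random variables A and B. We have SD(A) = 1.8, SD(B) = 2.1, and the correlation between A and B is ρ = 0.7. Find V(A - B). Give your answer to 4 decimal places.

2.3580

V(A) = (1.8)² = 3.24;  V(B) = (2.1)² = 4.41
Cov(A,B) = ρ·SD(A)·SD(B) = 0.7·1.8·2.1 = 2.646
V(A - B) = (1)²·V(A) + (-1)²·V(B) + 2·(1)·(-1)·Cov(A,B)
= 1·3.24 + 1·4.41 + -2·2.646 = 2.358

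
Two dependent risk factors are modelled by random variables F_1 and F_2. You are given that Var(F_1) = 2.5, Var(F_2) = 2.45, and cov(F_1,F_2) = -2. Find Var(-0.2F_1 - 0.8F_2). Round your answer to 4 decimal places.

1.0280

Var(-0.2F_1 - 0.8F_2) = (-0.2)²·Var(F_1) + (-0.8)²·Var(F_2) + 2·(-0.2)·(-0.8)·cov(F_1,F_2)
= 0.04·2.5 + 0.64·2.45 + 0.32·-2 = 1.028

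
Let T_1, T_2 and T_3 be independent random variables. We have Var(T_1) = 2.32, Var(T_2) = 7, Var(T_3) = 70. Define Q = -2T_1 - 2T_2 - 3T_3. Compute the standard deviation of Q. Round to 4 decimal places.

By independence, Var(Q) = (-2)²Var(T_1) + (-2)²Var(T_2) + (-3)²Var(T_3)
= (-2)²·2.32 + (-2)²·7 + (-3)²·70 = 667.28
σ(Q) = √667.28 ≈ 25.8318

25.8318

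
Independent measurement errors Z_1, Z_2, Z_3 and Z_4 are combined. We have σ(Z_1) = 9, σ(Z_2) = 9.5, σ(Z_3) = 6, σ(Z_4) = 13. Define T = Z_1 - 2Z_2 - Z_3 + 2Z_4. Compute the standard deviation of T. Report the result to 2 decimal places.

var(Z_1) = 81, var(Z_2) = 90.25, var(Z_3) = 36, var(Z_4) = 169
By independence, var(T) = (1)²var(Z_1) + (-2)²var(Z_2) + (-1)²var(Z_3) + (2)²var(Z_4)
= (1)²·81 + (-2)²·90.25 + (-1)²·36 + (2)²·169 = 1154
σ(T) = √1154 ≈ 33.97

33.97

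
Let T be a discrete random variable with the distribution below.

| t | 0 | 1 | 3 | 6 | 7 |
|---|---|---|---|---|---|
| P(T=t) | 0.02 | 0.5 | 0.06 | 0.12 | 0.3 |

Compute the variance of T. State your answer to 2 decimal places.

E[T] = (0)(0.02) + (1)(0.5) + (3)(0.06) + (6)(0.12) + (7)(0.3) = 3.5
E[T²] = (0)²(0.02) + (1)²(0.5) + (3)²(0.06) + (6)²(0.12) + (7)²(0.3) = 20.06
V(T) = E[T²] − (E[T])² = 20.06 − (3.5)² = 7.81

7.81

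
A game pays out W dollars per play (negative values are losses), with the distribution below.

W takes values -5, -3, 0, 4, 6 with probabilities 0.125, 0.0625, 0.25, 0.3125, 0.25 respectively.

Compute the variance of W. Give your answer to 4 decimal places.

13.9336

E[W] = (-5)(0.125) + (-3)(0.0625) + (0)(0.25) + (4)(0.3125) + (6)(0.25) = 1.9375
E[W²] = (-5)²(0.125) + (-3)²(0.0625) + (0)²(0.25) + (4)²(0.3125) + (6)²(0.25) = 17.6875
V(W) = E[W²] − (E[W])² = 17.6875 − (1.9375)² = 13.93359375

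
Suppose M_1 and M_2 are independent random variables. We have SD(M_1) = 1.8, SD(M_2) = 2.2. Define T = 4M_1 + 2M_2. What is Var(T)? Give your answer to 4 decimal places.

71.2000

Var(M_1) = 3.24, Var(M_2) = 4.84
By independence, Var(T) = (4)²Var(M_1) + (2)²Var(M_2)
= (4)²·3.24 + (2)²·4.84 = 71.2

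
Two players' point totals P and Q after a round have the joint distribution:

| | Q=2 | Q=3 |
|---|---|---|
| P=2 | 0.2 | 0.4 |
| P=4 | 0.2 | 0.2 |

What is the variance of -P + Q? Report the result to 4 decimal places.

E[P] = 2.8,  E[Q] = 2.6,  E[PQ] = 7.2
Var(P) = 8.8 − (2.8)² = 0.96;  Var(Q) = 7 − (2.6)² = 0.24
Cov(P,Q) = 7.2 − (2.8)(2.6) = -0.08
Var(-P + Q) = (-1)²·0.96 + (1)²·0.24 + 2·(-1)·(1)·-0.08 = 1.36

1.3600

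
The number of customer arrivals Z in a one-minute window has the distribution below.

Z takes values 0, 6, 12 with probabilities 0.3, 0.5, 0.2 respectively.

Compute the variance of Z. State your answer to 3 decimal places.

E[Z] = (0)(0.3) + (6)(0.5) + (12)(0.2) = 5.4
E[Z²] = (0)²(0.3) + (6)²(0.5) + (12)²(0.2) = 46.8
Var(Z) = E[Z²] − (E[Z])² = 46.8 − (5.4)² = 17.64

17.640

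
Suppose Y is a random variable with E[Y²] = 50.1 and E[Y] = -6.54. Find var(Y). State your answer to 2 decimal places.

var(Y) = 50.1 − (-6.54)² = 7.3284

7.33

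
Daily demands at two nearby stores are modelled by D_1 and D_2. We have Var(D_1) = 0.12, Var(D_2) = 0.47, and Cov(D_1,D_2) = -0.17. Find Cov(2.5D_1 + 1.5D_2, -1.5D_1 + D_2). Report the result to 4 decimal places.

Cov(2.5D_1 + 1.5D_2, -1.5D_1 + D_2) = (2.5)(-1.5)Var(D_1) + (1.5)(1)Var(D_2) + [(2.5)(1) + (1.5)(-1.5)]Cov(D_1,D_2)
= -3.75·0.12 + 1.5·0.47 + 0.25·-0.17 = 0.2125

0.2125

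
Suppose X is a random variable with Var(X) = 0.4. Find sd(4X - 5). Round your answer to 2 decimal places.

2.53

Var(4X - 5) = (4)²·0.4 = 6.4
sd(4X - 5) = √6.4 ≈ 2.53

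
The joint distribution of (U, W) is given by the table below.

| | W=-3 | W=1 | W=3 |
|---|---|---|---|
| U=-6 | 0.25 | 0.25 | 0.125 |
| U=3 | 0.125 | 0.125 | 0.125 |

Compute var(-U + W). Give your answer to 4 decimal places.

E[U] = -2.625,  E[W] = 0,  E[UW] = 1.125
var(U) = 25.875 − (-2.625)² = 18.984375;  var(W) = 6 − (0)² = 6
cov(U,W) = 1.125 − (-2.625)(0) = 1.125
var(-U + W) = (-1)²·18.984375 + (1)²·6 + 2·(-1)·(1)·1.125 = 22.734375

22.7344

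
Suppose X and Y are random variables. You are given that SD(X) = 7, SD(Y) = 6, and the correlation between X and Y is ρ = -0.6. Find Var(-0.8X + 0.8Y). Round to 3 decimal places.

86.656

Var(X) = (7)² = 49;  Var(Y) = (6)² = 36
cov(X,Y) = ρ·SD(X)·SD(Y) = -0.6·7·6 = -25.2
Var(-0.8X + 0.8Y) = (-0.8)²·Var(X) + (0.8)²·Var(Y) + 2·(-0.8)·(0.8)·cov(X,Y)
= 0.64·49 + 0.64·36 + -1.28·-25.2 = 86.656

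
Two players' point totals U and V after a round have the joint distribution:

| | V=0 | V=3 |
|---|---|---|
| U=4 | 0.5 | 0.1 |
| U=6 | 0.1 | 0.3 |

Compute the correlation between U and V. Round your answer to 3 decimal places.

E[U] = 4.8,  E[V] = 1.2
E[UV] = 6.6
Cov(U,V) = E[UV] − E[U]E[V] = 6.6 − (4.8)(1.2) = 0.84
Var(U) = 0.96,  Var(V) = 2.16
ρ = 0.84 / √(0.96·2.16) ≈ 0.583

0.583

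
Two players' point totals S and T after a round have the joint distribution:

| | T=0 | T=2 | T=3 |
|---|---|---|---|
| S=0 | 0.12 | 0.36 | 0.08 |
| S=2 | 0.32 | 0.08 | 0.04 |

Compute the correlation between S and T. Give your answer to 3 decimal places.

E[S] = 0.88,  E[T] = 1.24
E[ST] = 0.56
Cov(S,T) = E[ST] − E[S]E[T] = 0.56 − (0.88)(1.24) = -0.5312
var(S) = 0.9856,  var(T) = 1.3024
ρ = -0.5312 / √(0.9856·1.3024) ≈ -0.469

-0.469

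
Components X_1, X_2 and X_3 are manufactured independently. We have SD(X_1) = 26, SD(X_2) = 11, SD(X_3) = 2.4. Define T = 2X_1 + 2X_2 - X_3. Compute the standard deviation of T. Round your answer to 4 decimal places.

var(X_1) = 676, var(X_2) = 121, var(X_3) = 5.76
By independence, var(T) = (2)²var(X_1) + (2)²var(X_2) + (-1)²var(X_3)
= (2)²·676 + (2)²·121 + (-1)²·5.76 = 3193.76
SD(T) = √3193.76 ≈ 56.5134

56.5134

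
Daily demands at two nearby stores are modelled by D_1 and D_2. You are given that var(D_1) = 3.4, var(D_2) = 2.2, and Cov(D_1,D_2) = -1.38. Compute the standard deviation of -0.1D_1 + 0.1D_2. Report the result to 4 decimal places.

0.2891

var(-0.1D_1 + 0.1D_2) = (-0.1)²·var(D_1) + (0.1)²·var(D_2) + 2·(-0.1)·(0.1)·Cov(D_1,D_2)
= 0.01·3.4 + 0.01·2.2 + -0.02·-1.38 = 0.0836
σ(-0.1D_1 + 0.1D_2) = √0.0836 ≈ 0.2891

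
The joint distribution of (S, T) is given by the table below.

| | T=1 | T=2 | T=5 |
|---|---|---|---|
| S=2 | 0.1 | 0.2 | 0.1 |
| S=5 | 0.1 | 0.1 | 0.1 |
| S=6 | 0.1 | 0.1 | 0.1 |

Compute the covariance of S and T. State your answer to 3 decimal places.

0.140

E[S] = 4.1,  E[T] = 2.6
E[ST] = 10.8
cov(S,T) = E[ST] − E[S]E[T] = 10.8 − (4.1)(2.6) = 0.14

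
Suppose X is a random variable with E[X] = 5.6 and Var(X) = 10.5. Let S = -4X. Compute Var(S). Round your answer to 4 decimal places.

168.0000

Var(-4X) = (-4)²·Var(X) = 16·10.5 = 168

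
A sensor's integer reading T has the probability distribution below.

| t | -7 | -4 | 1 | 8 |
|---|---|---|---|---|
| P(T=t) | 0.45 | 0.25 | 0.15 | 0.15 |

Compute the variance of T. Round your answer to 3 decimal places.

27.960

E[T] = (-7)(0.45) + (-4)(0.25) + (1)(0.15) + (8)(0.15) = -2.8
E[T²] = (-7)²(0.45) + (-4)²(0.25) + (1)²(0.15) + (8)²(0.15) = 35.8
V(T) = E[T²] − (E[T])² = 35.8 − (-2.8)² = 27.96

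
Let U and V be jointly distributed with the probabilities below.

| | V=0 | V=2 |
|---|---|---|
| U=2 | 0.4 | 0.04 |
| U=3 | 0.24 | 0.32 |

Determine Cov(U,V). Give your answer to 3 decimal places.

0.237

E[U] = 2.56,  E[V] = 0.72
E[UV] = 2.08
Cov(U,V) = E[UV] − E[U]E[V] = 2.08 − (2.56)(0.72) = 0.2368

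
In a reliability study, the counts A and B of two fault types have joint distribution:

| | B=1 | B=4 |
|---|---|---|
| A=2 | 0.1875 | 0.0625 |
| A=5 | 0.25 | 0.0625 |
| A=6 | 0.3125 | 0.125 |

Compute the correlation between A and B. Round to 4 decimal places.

E[A] = 4.6875,  E[B] = 1.75
E[AB] = 8.25
Cov(A,B) = E[AB] − E[A]E[B] = 8.25 − (4.6875)(1.75) = 0.046875
Var(A) = 2.58984375,  Var(B) = 1.6875
ρ = 0.046875 / √(2.58984375·1.6875) ≈ 0.0224

0.0224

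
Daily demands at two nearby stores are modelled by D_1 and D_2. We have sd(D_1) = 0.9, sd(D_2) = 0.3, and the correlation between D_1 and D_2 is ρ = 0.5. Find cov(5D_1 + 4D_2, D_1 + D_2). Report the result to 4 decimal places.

Var(D_1) = (0.9)² = 0.81;  Var(D_2) = (0.3)² = 0.09
cov(D_1,D_2) = ρ·sd(D_1)·sd(D_2) = 0.5·0.9·0.3 = 0.135
cov(5D_1 + 4D_2, D_1 + D_2) = (5)(1)Var(D_1) + (4)(1)Var(D_2) + [(5)(1) + (4)(1)]cov(D_1,D_2)
= 5·0.81 + 4·0.09 + 9·0.135 = 5.625

5.6250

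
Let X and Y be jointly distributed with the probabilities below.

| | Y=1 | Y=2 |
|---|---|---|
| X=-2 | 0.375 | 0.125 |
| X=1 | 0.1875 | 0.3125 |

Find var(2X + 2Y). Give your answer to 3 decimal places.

12.234

E[X] = -0.5,  E[Y] = 1.4375,  E[XY] = -0.4375
var(X) = 2.5 − (-0.5)² = 2.25;  var(Y) = 2.3125 − (1.4375)² = 0.24609375
Cov(X,Y) = -0.4375 − (-0.5)(1.4375) = 0.28125
var(2X + 2Y) = (2)²·2.25 + (2)²·0.24609375 + 2·(2)·(2)·0.28125 = 12.234375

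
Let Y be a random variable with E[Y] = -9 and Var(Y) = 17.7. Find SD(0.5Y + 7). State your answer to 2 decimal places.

2.10

Var(0.5Y + 7) = (0.5)²·17.7 = 4.425
SD(0.5Y + 7) = √4.425 ≈ 2.10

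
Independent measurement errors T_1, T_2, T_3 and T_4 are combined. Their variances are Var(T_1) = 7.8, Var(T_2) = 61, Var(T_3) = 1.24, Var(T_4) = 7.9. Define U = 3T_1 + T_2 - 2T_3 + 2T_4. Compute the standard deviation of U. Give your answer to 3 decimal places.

By independence, Var(U) = (3)²Var(T_1) + (1)²Var(T_2) + (-2)²Var(T_3) + (2)²Var(T_4)
= (3)²·7.8 + (1)²·61 + (-2)²·1.24 + (2)²·7.9 = 167.76
SD(U) = √167.76 ≈ 12.952

12.952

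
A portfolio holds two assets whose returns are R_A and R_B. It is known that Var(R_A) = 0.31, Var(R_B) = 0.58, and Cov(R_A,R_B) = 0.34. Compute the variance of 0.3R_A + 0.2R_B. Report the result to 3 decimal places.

0.092

Var(0.3R_A + 0.2R_B) = (0.3)²·Var(R_A) + (0.2)²·Var(R_B) + 2·(0.3)·(0.2)·Cov(R_A,R_B)
= 0.09·0.31 + 0.04·0.58 + 0.12·0.34 = 0.0919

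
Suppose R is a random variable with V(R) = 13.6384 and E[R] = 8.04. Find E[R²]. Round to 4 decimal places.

E[R²] = V(R) + (E[R])² = 13.6384 + (8.04)² = 78.28

78.2800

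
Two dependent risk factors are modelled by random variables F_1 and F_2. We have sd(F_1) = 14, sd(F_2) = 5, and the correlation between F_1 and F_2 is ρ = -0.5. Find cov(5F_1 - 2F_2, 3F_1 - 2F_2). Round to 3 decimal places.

V(F_1) = (14)² = 196;  V(F_2) = (5)² = 25
cov(F_1,F_2) = ρ·sd(F_1)·sd(F_2) = -0.5·14·5 = -35
cov(5F_1 - 2F_2, 3F_1 - 2F_2) = (5)(3)V(F_1) + (-2)(-2)V(F_2) + [(5)(-2) + (-2)(3)]cov(F_1,F_2)
= 15·196 + 4·25 + -16·-35 = 3600

3600.000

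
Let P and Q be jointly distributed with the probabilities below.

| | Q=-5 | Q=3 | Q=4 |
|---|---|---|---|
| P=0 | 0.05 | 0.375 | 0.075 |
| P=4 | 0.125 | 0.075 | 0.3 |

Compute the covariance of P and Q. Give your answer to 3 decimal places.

E[P] = 2,  E[Q] = 1.975
E[PQ] = 3.2
cov(P,Q) = E[PQ] − E[P]E[Q] = 3.2 − (2)(1.975) = -0.75

-0.750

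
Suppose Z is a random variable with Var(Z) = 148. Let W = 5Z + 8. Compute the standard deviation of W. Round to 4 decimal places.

60.8276

Var(5Z + 8) = (5)²·148 = 3700
SD(W) = √3700 ≈ 60.8276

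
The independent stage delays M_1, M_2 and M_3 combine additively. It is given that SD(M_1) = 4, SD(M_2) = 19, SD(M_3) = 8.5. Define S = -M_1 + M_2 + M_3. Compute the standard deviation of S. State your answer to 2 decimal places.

21.20

Var(M_1) = 16, Var(M_2) = 361, Var(M_3) = 72.25
By independence, Var(S) = (-1)²Var(M_1) + (1)²Var(M_2) + (1)²Var(M_3)
= (-1)²·16 + (1)²·361 + (1)²·72.25 = 449.25
SD(S) = √449.25 ≈ 21.20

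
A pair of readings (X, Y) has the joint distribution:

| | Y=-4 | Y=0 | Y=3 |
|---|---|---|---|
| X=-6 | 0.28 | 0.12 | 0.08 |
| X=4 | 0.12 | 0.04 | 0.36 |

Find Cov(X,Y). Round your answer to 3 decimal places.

7.456

E[X] = -0.8,  E[Y] = -0.28
E[XY] = 7.68
Cov(X,Y) = E[XY] − E[X]E[Y] = 7.68 − (-0.8)(-0.28) = 7.456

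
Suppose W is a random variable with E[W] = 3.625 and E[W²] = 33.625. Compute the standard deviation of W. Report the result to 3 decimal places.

var(W) = 33.625 − (3.625)² = 20.484375
sd(W) = √20.484375 ≈ 4.526

4.526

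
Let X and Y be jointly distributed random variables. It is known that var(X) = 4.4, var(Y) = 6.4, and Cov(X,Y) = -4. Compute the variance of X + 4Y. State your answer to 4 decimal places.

var(X + 4Y) = (1)²·var(X) + (4)²·var(Y) + 2·(1)·(4)·Cov(X,Y)
= 1·4.4 + 16·6.4 + 8·-4 = 74.8

74.8000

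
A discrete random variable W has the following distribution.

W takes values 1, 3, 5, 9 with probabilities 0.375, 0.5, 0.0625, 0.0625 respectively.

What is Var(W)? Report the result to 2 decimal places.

E[W] = (1)(0.375) + (3)(0.5) + (5)(0.0625) + (9)(0.0625) = 2.75
E[W²] = (1)²(0.375) + (3)²(0.5) + (5)²(0.0625) + (9)²(0.0625) = 11.5
Var(W) = E[W²] − (E[W])² = 11.5 − (2.75)² = 3.9375

3.94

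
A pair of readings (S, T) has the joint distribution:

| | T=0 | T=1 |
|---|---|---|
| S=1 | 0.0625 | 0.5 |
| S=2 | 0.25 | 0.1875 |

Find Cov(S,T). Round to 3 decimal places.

-0.113

E[S] = 1.4375,  E[T] = 0.6875
E[ST] = 0.875
Cov(S,T) = E[ST] − E[S]E[T] = 0.875 − (1.4375)(0.6875) = -0.11328125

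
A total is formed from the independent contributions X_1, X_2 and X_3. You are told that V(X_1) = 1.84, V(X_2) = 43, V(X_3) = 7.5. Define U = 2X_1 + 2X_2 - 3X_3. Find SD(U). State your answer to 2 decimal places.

15.71

By independence, V(U) = (2)²V(X_1) + (2)²V(X_2) + (-3)²V(X_3)
= (2)²·1.84 + (2)²·43 + (-3)²·7.5 = 246.86
SD(U) = √246.86 ≈ 15.71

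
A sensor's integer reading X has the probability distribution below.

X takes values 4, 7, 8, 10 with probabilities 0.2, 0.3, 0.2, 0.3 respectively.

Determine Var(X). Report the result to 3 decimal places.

4.450

E[X] = (4)(0.2) + (7)(0.3) + (8)(0.2) + (10)(0.3) = 7.5
E[X²] = (4)²(0.2) + (7)²(0.3) + (8)²(0.2) + (10)²(0.3) = 60.7
Var(X) = E[X²] − (E[X])² = 60.7 − (7.5)² = 4.45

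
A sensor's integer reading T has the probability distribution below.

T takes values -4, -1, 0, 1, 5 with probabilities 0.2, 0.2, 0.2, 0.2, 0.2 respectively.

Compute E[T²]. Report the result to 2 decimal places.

E[T²] = (-4)²(0.2) + (-1)²(0.2) + (0)²(0.2) + (1)²(0.2) + (5)²(0.2) = 8.6

8.60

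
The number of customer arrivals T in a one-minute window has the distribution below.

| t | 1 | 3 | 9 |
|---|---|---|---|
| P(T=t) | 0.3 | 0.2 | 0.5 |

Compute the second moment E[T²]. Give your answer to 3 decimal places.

42.600

E[T²] = (1)²(0.3) + (3)²(0.2) + (9)²(0.5) = 42.6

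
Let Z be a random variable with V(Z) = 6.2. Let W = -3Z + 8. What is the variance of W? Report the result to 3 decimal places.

V(-3Z + 8) = (-3)²·V(Z) = 9·6.2 = 55.8

55.800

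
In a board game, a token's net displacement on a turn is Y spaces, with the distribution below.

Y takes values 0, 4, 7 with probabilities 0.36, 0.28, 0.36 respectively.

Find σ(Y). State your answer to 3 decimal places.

2.978

E[Y] = (0)(0.36) + (4)(0.28) + (7)(0.36) = 3.64
E[Y²] = (0)²(0.36) + (4)²(0.28) + (7)²(0.36) = 22.12
var(Y) = E[Y²] − (E[Y])² = 22.12 − (3.64)² = 8.8704
σ(Y) = √8.8704 ≈ 2.978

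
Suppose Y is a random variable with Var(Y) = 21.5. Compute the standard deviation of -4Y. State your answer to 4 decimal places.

Var(-4Y) = (-4)²·21.5 = 344
SD(-4Y) = √344 ≈ 18.5472

18.5472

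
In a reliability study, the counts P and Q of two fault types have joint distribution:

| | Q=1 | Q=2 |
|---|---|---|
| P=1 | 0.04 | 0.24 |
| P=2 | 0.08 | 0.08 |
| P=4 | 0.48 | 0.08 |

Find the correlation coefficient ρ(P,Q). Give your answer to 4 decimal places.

-0.6304

E[P] = 2.84,  E[Q] = 1.4
E[PQ] = 3.56
Cov(P,Q) = E[PQ] − E[P]E[Q] = 3.56 − (2.84)(1.4) = -0.416
Var(P) = 1.8144,  Var(Q) = 0.24
ρ = -0.416 / √(1.8144·0.24) ≈ -0.6304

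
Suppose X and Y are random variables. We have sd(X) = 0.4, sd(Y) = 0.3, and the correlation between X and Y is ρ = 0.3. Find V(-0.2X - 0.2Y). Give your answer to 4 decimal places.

0.0129

V(X) = (0.4)² = 0.16;  V(Y) = (0.3)² = 0.09
cov(X,Y) = ρ·sd(X)·sd(Y) = 0.3·0.4·0.3 = 0.036
V(-0.2X - 0.2Y) = (-0.2)²·V(X) + (-0.2)²·V(Y) + 2·(-0.2)·(-0.2)·cov(X,Y)
= 0.04·0.16 + 0.04·0.09 + 0.08·0.036 = 0.01288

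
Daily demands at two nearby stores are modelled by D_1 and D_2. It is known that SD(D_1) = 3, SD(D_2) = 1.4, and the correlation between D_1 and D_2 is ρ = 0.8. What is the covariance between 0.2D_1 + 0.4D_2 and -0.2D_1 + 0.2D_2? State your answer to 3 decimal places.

-0.338

V(D_1) = (3)² = 9;  V(D_2) = (1.4)² = 1.96
Cov(D_1,D_2) = ρ·SD(D_1)·SD(D_2) = 0.8·3·1.4 = 3.36
Cov(0.2D_1 + 0.4D_2, -0.2D_1 + 0.2D_2) = (0.2)(-0.2)V(D_1) + (0.4)(0.2)V(D_2) + [(0.2)(0.2) + (0.4)(-0.2)]Cov(D_1,D_2)
= -0.04·9 + 0.08·1.96 + -0.04·3.36 = -0.3376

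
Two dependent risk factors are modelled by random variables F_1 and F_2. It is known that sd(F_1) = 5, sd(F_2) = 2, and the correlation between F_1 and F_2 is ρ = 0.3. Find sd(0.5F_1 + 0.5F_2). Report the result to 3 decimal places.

Var(F_1) = (5)² = 25;  Var(F_2) = (2)² = 4
Cov(F_1,F_2) = ρ·sd(F_1)·sd(F_2) = 0.3·5·2 = 3
Var(0.5F_1 + 0.5F_2) = (0.5)²·Var(F_1) + (0.5)²·Var(F_2) + 2·(0.5)·(0.5)·Cov(F_1,F_2)
= 0.25·25 + 0.25·4 + 0.5·3 = 8.75
sd(0.5F_1 + 0.5F_2) = √8.75 ≈ 2.958

2.958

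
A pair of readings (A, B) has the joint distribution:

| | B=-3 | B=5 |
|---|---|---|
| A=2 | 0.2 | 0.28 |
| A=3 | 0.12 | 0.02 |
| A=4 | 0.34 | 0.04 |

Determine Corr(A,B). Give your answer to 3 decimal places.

-0.472

E[A] = 2.9,  E[B] = -0.28
E[AB] = -2.46
Cov(A,B) = E[AB] − E[A]E[B] = -2.46 − (2.9)(-0.28) = -1.648
Var(A) = 0.85,  Var(B) = 14.3616
ρ = -1.648 / √(0.85·14.3616) ≈ -0.472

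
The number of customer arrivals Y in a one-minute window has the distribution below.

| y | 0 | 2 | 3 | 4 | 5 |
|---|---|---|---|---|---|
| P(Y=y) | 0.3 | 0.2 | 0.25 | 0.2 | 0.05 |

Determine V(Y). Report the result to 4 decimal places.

E[Y] = (0)(0.3) + (2)(0.2) + (3)(0.25) + (4)(0.2) + (5)(0.05) = 2.2
E[Y²] = (0)²(0.3) + (2)²(0.2) + (3)²(0.25) + (4)²(0.2) + (5)²(0.05) = 7.5
V(Y) = E[Y²] − (E[Y])² = 7.5 − (2.2)² = 2.66

2.6600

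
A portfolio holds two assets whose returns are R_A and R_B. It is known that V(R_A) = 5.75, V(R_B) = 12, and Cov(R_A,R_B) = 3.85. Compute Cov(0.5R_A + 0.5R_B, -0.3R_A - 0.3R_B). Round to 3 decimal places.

-3.818

Cov(0.5R_A + 0.5R_B, -0.3R_A - 0.3R_B) = (0.5)(-0.3)V(R_A) + (0.5)(-0.3)V(R_B) + [(0.5)(-0.3) + (0.5)(-0.3)]Cov(R_A,R_B)
= -0.15·5.75 + -0.15·12 + -0.3·3.85 = -3.8175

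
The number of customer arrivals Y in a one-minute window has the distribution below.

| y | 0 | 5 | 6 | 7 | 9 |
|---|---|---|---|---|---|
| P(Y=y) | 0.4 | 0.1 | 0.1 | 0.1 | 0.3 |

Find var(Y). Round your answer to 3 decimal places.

E[Y] = (0)(0.4) + (5)(0.1) + (6)(0.1) + (7)(0.1) + (9)(0.3) = 4.5
E[Y²] = (0)²(0.4) + (5)²(0.1) + (6)²(0.1) + (7)²(0.1) + (9)²(0.3) = 35.3
var(Y) = E[Y²] − (E[Y])² = 35.3 − (4.5)² = 15.05

15.050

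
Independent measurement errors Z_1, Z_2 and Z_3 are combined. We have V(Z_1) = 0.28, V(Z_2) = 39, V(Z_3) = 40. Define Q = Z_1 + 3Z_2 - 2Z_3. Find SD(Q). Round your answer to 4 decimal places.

By independence, V(Q) = (1)²V(Z_1) + (3)²V(Z_2) + (-2)²V(Z_3)
= (1)²·0.28 + (3)²·39 + (-2)²·40 = 511.28
SD(Q) = √511.28 ≈ 22.6115

22.6115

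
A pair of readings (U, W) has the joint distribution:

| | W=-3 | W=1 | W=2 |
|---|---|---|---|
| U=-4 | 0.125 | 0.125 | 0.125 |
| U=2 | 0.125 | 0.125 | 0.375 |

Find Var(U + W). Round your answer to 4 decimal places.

E[U] = -0.25,  E[W] = 0.5,  E[UW] = 1
Var(U) = 8.5 − (-0.25)² = 8.4375;  Var(W) = 4.5 − (0.5)² = 4.25
cov(U,W) = 1 − (-0.25)(0.5) = 1.125
Var(U + W) = (1)²·8.4375 + (1)²·4.25 + 2·(1)·(1)·1.125 = 14.9375

14.9375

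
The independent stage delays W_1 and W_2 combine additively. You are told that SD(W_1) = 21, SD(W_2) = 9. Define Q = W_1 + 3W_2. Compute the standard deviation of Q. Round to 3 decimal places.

var(W_1) = 441, var(W_2) = 81
By independence, var(Q) = (1)²var(W_1) + (3)²var(W_2)
= (1)²·441 + (3)²·81 = 1170
SD(Q) = √1170 ≈ 34.205

34.205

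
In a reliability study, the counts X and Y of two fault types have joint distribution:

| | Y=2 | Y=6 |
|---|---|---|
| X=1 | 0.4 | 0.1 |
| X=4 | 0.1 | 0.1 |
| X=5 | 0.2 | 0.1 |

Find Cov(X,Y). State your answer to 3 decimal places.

E[X] = 2.8,  E[Y] = 3.2
E[XY] = 9.6
Cov(X,Y) = E[XY] − E[X]E[Y] = 9.6 − (2.8)(3.2) = 0.64

0.640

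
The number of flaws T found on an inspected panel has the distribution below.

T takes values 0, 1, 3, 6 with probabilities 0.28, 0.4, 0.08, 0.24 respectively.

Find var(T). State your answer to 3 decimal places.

5.434

E[T] = (0)(0.28) + (1)(0.4) + (3)(0.08) + (6)(0.24) = 2.08
E[T²] = (0)²(0.28) + (1)²(0.4) + (3)²(0.08) + (6)²(0.24) = 9.76
var(T) = E[T²] − (E[T])² = 9.76 − (2.08)² = 5.4336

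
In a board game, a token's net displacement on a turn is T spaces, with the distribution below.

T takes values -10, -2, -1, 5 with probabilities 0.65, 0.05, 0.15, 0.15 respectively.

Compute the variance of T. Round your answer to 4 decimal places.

E[T] = (-10)(0.65) + (-2)(0.05) + (-1)(0.15) + (5)(0.15) = -6
E[T²] = (-10)²(0.65) + (-2)²(0.05) + (-1)²(0.15) + (5)²(0.15) = 69.1
Var(T) = E[T²] − (E[T])² = 69.1 − (-6)² = 33.1

33.1000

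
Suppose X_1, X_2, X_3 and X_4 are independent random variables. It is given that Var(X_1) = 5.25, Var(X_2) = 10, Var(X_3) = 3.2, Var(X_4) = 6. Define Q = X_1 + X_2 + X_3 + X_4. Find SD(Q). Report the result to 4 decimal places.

4.9447

By independence, Var(Q) = (1)²Var(X_1) + (1)²Var(X_2) + (1)²Var(X_3) + (1)²Var(X_4)
= (1)²·5.25 + (1)²·10 + (1)²·3.2 + (1)²·6 = 24.45
SD(Q) = √24.45 ≈ 4.9447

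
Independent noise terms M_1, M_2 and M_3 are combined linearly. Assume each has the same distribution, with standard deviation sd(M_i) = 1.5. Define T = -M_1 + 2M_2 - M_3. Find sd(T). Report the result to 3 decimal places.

3.674

var(M_i) = (1.5)² = 2.25
By independence, var(T) = (-1)²var(M_1) + (2)²var(M_2) + (-1)²var(M_3)
= (-1)²·2.25 + (2)²·2.25 + (-1)²·2.25 = 13.5
sd(T) = √13.5 ≈ 3.674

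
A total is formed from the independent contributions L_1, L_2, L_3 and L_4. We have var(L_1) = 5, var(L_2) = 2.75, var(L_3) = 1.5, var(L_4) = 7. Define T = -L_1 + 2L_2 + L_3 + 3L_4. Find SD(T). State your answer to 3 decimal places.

8.972

By independence, var(T) = (-1)²var(L_1) + (2)²var(L_2) + (1)²var(L_3) + (3)²var(L_4)
= (-1)²·5 + (2)²·2.75 + (1)²·1.5 + (3)²·7 = 80.5
SD(T) = √80.5 ≈ 8.972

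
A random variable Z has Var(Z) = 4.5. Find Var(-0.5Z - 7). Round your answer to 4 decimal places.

Var(-0.5Z - 7) = (-0.5)²·Var(Z) = 0.25·4.5 = 1.125

1.1250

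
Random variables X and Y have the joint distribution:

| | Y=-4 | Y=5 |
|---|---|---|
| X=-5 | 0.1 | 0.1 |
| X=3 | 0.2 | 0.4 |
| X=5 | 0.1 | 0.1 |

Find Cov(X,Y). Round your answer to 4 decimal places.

1.0800

E[X] = 1.8,  E[Y] = 1.4
E[XY] = 3.6
Cov(X,Y) = E[XY] − E[X]E[Y] = 3.6 − (1.8)(1.4) = 1.08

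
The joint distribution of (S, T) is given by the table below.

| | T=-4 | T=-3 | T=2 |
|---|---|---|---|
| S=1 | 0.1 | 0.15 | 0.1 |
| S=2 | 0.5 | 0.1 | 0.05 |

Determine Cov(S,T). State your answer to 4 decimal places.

E[S] = 1.65,  E[T] = -2.85
E[ST] = -5.05
Cov(S,T) = E[ST] − E[S]E[T] = -5.05 − (1.65)(-2.85) = -0.3475

-0.3475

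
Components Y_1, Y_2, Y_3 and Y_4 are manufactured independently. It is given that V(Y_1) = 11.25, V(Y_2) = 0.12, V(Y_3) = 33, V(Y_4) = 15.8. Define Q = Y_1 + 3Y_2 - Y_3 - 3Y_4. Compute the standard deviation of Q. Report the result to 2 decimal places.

By independence, V(Q) = (1)²V(Y_1) + (3)²V(Y_2) + (-1)²V(Y_3) + (-3)²V(Y_4)
= (1)²·11.25 + (3)²·0.12 + (-1)²·33 + (-3)²·15.8 = 187.53
σ(Q) = √187.53 ≈ 13.69

13.69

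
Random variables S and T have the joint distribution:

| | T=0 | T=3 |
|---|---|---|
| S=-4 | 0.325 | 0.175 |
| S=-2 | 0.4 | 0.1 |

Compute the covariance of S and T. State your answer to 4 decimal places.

E[S] = -3,  E[T] = 0.825
E[ST] = -2.7
Cov(S,T) = E[ST] − E[S]E[T] = -2.7 − (-3)(0.825) = -0.225

-0.2250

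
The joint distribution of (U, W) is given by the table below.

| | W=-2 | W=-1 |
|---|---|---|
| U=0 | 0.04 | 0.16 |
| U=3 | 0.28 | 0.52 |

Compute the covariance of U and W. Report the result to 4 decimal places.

-0.0720

E[U] = 2.4,  E[W] = -1.32
E[UW] = -3.24
Cov(U,W) = E[UW] − E[U]E[W] = -3.24 − (2.4)(-1.32) = -0.072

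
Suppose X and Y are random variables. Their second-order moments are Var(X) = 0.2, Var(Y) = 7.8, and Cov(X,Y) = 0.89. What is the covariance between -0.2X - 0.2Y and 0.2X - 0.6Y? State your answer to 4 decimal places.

Cov(-0.2X - 0.2Y, 0.2X - 0.6Y) = (-0.2)(0.2)Var(X) + (-0.2)(-0.6)Var(Y) + [(-0.2)(-0.6) + (-0.2)(0.2)]Cov(X,Y)
= -0.04·0.2 + 0.12·7.8 + 0.08·0.89 = 0.9992

0.9992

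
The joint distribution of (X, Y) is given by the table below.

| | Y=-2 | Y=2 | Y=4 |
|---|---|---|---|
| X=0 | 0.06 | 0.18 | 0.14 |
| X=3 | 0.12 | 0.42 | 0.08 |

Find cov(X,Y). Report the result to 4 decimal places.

E[X] = 1.86,  E[Y] = 1.72
E[XY] = 2.76
cov(X,Y) = E[XY] − E[X]E[Y] = 2.76 − (1.86)(1.72) = -0.4392

-0.4392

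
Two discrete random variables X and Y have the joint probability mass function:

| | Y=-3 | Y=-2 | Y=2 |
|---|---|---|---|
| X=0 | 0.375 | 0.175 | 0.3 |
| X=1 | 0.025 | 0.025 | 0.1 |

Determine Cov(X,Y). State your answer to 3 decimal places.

E[X] = 0.15,  E[Y] = -0.8
E[XY] = 0.075
Cov(X,Y) = E[XY] − E[X]E[Y] = 0.075 − (0.15)(-0.8) = 0.195

0.195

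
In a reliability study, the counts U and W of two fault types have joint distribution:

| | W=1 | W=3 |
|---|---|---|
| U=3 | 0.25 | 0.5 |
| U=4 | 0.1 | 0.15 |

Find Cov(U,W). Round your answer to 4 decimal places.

E[U] = 3.25,  E[W] = 2.3
E[UW] = 7.45
Cov(U,W) = E[UW] − E[U]E[W] = 7.45 − (3.25)(2.3) = -0.025

-0.0250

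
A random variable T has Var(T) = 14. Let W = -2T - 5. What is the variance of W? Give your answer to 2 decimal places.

56.00

Var(-2T - 5) = (-2)²·Var(T) = 4·14 = 56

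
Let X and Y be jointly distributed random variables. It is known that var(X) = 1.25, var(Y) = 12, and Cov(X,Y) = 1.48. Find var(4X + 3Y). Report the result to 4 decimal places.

163.5200

var(4X + 3Y) = (4)²·var(X) + (3)²·var(Y) + 2·(4)·(3)·Cov(X,Y)
= 16·1.25 + 9·12 + 24·1.48 = 163.52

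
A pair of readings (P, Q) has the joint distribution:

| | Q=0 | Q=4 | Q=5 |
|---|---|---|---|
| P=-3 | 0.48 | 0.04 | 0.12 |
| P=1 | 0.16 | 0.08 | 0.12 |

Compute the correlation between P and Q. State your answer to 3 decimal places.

E[P] = -1.56,  E[Q] = 1.68
E[PQ] = -1.36
Cov(P,Q) = E[PQ] − E[P]E[Q] = -1.36 − (-1.56)(1.68) = 1.2608
Var(P) = 3.6864,  Var(Q) = 5.0976
ρ = 1.2608 / √(3.6864·5.0976) ≈ 0.291

0.291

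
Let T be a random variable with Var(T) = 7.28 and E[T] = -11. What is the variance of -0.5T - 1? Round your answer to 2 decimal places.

Var(-0.5T - 1) = (-0.5)²·Var(T) = 0.25·7.28 = 1.82

1.82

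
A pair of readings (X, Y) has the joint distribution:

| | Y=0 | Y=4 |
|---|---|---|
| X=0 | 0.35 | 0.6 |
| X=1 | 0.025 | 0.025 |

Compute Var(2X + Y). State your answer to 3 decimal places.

E[X] = 0.05,  E[Y] = 2.5,  E[XY] = 0.1
Var(X) = 0.05 − (0.05)² = 0.0475;  Var(Y) = 10 − (2.5)² = 3.75
Cov(X,Y) = 0.1 − (0.05)(2.5) = -0.025
Var(2X + Y) = (2)²·0.0475 + (1)²·3.75 + 2·(2)·(1)·-0.025 = 3.84

3.840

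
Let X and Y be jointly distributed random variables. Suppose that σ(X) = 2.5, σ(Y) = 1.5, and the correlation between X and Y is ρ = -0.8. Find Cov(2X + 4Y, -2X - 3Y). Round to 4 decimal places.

-10.0000

Var(X) = (2.5)² = 6.25;  Var(Y) = (1.5)² = 2.25
Cov(X,Y) = ρ·σ(X)·σ(Y) = -0.8·2.5·1.5 = -3
Cov(2X + 4Y, -2X - 3Y) = (2)(-2)Var(X) + (4)(-3)Var(Y) + [(2)(-3) + (4)(-2)]Cov(X,Y)
= -4·6.25 + -12·2.25 + -14·-3 = -10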